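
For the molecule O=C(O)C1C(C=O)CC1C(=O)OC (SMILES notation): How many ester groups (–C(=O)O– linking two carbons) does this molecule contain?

1

The ester motif appears at heavy-atom position 10 in the SMILES.
Other groups present: 1 aldehyde, 1 carboxylic acid.
Ester count: 1.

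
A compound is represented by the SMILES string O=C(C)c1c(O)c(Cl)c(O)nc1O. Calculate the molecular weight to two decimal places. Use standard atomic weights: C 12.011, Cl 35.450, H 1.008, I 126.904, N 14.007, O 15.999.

203.58 g/mol

First, the molecular formula is C7H6ClNO4 (counting implicit H from valence).
  C: 7 × 12.011 = 84.077
  Cl: 1 × 35.450 = 35.450
  H: 6 × 1.008 = 6.048
  N: 1 × 14.007 = 14.007
  O: 4 × 15.999 = 63.996
Sum: 7×12.011 + 1×35.450 + 6×1.008 + 1×14.007 + 4×15.999 = 203.578 → 203.58 g/mol.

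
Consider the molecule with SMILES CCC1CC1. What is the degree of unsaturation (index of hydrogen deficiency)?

1

Degree of unsaturation = (number of rings) + (number of π bonds).
Ring closures in the SMILES: 1.
π bonds: none → 0 DoU from unsaturation.
Total DoU = 1 + 0 = 1.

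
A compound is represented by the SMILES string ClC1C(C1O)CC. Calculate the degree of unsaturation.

1

Molecular formula: C5H9ClO.
DoU = (2C + 2 + N − H − X) / 2, where X is the halogen count and O/S are ignored.
    = (2·5 + 2 + 0 − 9 − 1) / 2 = 2 / 2 = 1.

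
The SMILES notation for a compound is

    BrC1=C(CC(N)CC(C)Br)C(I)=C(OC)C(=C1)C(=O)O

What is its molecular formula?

C13H16Br2INO3

Walk through each heavy atom and fill implicit hydrogens from standard valence (C 4, N 3, O 2, S 2, halogen 1):
  atom 1: Br (halogen, monovalent) → 0 H
  atom 2: C, bond orders sum to 4 (valence 4) → 0 H
  atom 3: C, bond orders sum to 4 (valence 4) → 0 H
  atom 4: C, bond orders sum to 2 (valence 4) → 2 H
  atom 5: C, bond orders sum to 3 (valence 4) → 1 H
  atom 6: N, bond orders sum to 1 (valence 3) → 2 H
  atom 7: C, bond orders sum to 2 (valence 4) → 2 H
  atom 8: C, bond orders sum to 3 (valence 4) → 1 H
  atom 9: C, bond orders sum to 1 (valence 4) → 3 H
  atom 10: Br (halogen, monovalent) → 0 H
  atom 11: C, bond orders sum to 4 (valence 4) → 0 H
  atom 12: I (halogen, monovalent) → 0 H
  atom 13: C, bond orders sum to 4 (valence 4) → 0 H
  atom 14: O, bond orders sum to 2 (valence 2) → 0 H
  atom 15: C, bond orders sum to 1 (valence 4) → 3 H
  atom 16: C, bond orders sum to 4 (valence 4) → 0 H
  atom 17: C, bond orders sum to 3 (valence 4) → 1 H
  atom 18: C, bond orders sum to 4 (valence 4) → 0 H
  atom 19: O, bond orders sum to 2 (valence 2) → 0 H
  atom 20: O, bond orders sum to 1 (valence 2) → 1 H
Totals → C:13, H:16, Br:2, I:1, N:1, O:3.
In Hill order: C13H16Br2INO3.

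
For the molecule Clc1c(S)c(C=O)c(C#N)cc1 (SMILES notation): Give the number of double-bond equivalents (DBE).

Molecular formula: C8H4ClNOS.
DoU = (2C + 2 + N − H − X) / 2, where X is the halogen count and O/S are ignored.
    = (2·8 + 2 + 1 − 4 − 1) / 2 = 14 / 2 = 7.

7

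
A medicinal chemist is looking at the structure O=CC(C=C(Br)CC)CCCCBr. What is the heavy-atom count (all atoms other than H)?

13

Every atom symbol written in the SMILES (organic subset) is one heavy atom; implicit H are not written.
Heavy atoms by element → Br:2, C:10, O:1.
Total: 13.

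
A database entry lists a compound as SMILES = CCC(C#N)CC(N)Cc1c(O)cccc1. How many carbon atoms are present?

Count every carbon token in the SMILES (each C, including those in ring-closure positions and inside branches).
Carbon count: 13.

13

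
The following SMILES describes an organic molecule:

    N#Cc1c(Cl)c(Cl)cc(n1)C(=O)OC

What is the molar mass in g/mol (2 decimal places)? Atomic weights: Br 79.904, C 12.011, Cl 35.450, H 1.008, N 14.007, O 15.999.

First, the molecular formula is C8H4Cl2N2O2 (counting implicit H from valence).
  C: 8 × 12.011 = 96.088
  Cl: 2 × 35.450 = 70.900
  H: 4 × 1.008 = 4.032
  N: 2 × 14.007 = 28.014
  O: 2 × 15.999 = 31.998
Sum: 8×12.011 + 2×35.450 + 4×1.008 + 2×14.007 + 2×15.999 = 231.032 → 231.03 g/mol.

231.03 g/mol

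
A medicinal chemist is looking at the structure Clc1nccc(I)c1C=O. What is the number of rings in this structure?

1

In SMILES, each pair of matching ring-closure digits denotes one ring-closing bond; the number of such bonds equals the number of independent rings.
Ring-closure bonds here: 1.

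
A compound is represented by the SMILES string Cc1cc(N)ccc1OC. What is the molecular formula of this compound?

Walk through each heavy atom and fill implicit hydrogens from standard valence (C 4, N 3, O 2, S 2, halogen 1); for lowercase aromatic atoms, an aromatic c carries 1 H when it has two neighbours and 0 H with three, and aromatic n carries 0 H:
  atom 1: C, bond orders sum to 1 (valence 4) → 3 H
  atom 2: aromatic c, 3 neighbours → 0 H
  atom 3: aromatic c, 2 neighbours → 1 H
  atom 4: aromatic c, 3 neighbours → 0 H
  atom 5: N, bond orders sum to 1 (valence 3) → 2 H
  atom 6: aromatic c, 2 neighbours → 1 H
  atom 7: aromatic c, 2 neighbours → 1 H
  atom 8: aromatic c, 3 neighbours → 0 H
  atom 9: O, bond orders sum to 2 (valence 2) → 0 H
  atom 10: C, bond orders sum to 1 (valence 4) → 3 H
Totals → C:8, H:11, N:1, O:1.

C8H11NO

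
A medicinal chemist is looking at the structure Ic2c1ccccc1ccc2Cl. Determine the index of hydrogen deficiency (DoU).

Molecular formula: C10H6ClI.
DoU = (2C + 2 + N − H − X) / 2, where X is the halogen count and O/S are ignored.
    = (2·10 + 2 + 0 − 6 − 2) / 2 = 14 / 2 = 7.

7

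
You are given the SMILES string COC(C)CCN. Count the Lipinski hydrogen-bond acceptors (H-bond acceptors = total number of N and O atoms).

N atoms: 1; O atoms: 1.
Lipinski HBA = 1 + 1 = 2.

2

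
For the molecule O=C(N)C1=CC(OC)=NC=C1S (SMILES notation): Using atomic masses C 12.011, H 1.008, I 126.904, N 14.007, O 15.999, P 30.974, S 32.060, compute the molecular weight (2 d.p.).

First, the molecular formula is C7H8N2O2S (counting implicit H from valence).
  C: 7 × 12.011 = 84.077
  H: 8 × 1.008 = 8.064
  N: 2 × 14.007 = 28.014
  O: 2 × 15.999 = 31.998
  S: 1 × 32.060 = 32.060
Sum: 7×12.011 + 8×1.008 + 2×14.007 + 2×15.999 + 1×32.060 = 184.213 → 184.21 g/mol.

184.21 g/mol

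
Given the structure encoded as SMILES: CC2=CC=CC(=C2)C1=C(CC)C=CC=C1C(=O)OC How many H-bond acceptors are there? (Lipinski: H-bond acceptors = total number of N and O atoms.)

N atoms: 0; O atoms: 2.
Lipinski HBA = 0 + 2 = 2.

2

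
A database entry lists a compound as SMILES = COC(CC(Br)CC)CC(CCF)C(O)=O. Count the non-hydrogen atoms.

16

Every atom symbol written in the SMILES (organic subset) is one heavy atom; implicit H are not written.
Heavy atoms by element → Br:1, C:11, F:1, O:3.
Total: 16.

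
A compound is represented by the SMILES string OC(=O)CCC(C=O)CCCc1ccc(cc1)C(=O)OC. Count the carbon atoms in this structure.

Count every carbon token in the SMILES (each C, including those in ring-closure positions and inside branches).
Carbon count: 16.

16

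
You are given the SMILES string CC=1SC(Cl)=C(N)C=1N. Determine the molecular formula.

C5H7ClN2S

Walk through each heavy atom and fill implicit hydrogens from standard valence (C 4, N 3, O 2, S 2, halogen 1):
  atom 1: C, bond orders sum to 1 (valence 4) → 3 H
  atom 2: C, bond orders sum to 4 (valence 4) → 0 H
  atom 3: S, bond orders sum to 2 (valence 2) → 0 H
  atom 4: C, bond orders sum to 4 (valence 4) → 0 H
  atom 5: Cl (halogen, monovalent) → 0 H
  atom 6: C, bond orders sum to 4 (valence 4) → 0 H
  atom 7: N, bond orders sum to 1 (valence 3) → 2 H
  atom 8: C, bond orders sum to 4 (valence 4) → 0 H
  atom 9: N, bond orders sum to 1 (valence 3) → 2 H
Totals → C:5, H:7, Cl:1, N:2, S:1.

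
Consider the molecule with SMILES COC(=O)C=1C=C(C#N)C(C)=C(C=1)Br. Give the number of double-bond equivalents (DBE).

Degree of unsaturation = (number of rings) + (number of π bonds).
Ring closures in the SMILES: 1.
π bonds: 4 double bonds (each 1 DoU), 1 triple bond (each 2 DoU) → 6 DoU from unsaturation.
Total DoU = 1 + 6 = 7.

7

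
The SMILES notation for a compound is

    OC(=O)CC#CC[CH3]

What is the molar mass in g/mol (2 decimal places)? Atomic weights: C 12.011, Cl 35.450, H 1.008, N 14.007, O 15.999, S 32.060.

112.13 g/mol

First, the molecular formula is C6H8O2 (counting implicit H from valence).
  C: 6 × 12.011 = 72.066
  H: 8 × 1.008 = 8.064
  O: 2 × 15.999 = 31.998
Sum: 6×12.011 + 8×1.008 + 2×15.999 = 112.128 → 112.13 g/mol.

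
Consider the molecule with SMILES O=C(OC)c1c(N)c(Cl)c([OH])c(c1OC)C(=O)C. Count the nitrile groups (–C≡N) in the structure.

Scan the SMILES for the nitrile motif — none present.
Groups that are present: 1 ester, 1 ether, 1 hydroxyl, 1 ketone, 1 primary amine.

0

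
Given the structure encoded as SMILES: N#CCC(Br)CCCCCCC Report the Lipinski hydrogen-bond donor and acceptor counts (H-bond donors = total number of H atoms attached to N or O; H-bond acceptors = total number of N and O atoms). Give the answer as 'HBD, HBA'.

Donors: find every N or O and count the H atoms it carries.
  atom 1 (N): bond orders sum to 3 → 0 H
Lipinski HBD = 0.
Acceptors: N atoms = 1, O atoms = 0 → HBA = 1.

0, 1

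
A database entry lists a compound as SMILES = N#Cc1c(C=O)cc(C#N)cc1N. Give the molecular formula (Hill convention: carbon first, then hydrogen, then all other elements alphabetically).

Walk through each heavy atom and fill implicit hydrogens from standard valence (C 4, N 3, O 2, S 2, halogen 1); for lowercase aromatic atoms, an aromatic c carries 1 H when it has two neighbours and 0 H with three, and aromatic n carries 0 H:
  atom 1: N, bond orders sum to 3 (valence 3) → 0 H
  atom 2: C, bond orders sum to 4 (valence 4) → 0 H
  atom 3: aromatic c, 3 neighbours → 0 H
  atom 4: aromatic c, 3 neighbours → 0 H
  atom 5: C, bond orders sum to 3 (valence 4) → 1 H
  atom 6: O, bond orders sum to 2 (valence 2) → 0 H
  atom 7: aromatic c, 2 neighbours → 1 H
  atom 8: aromatic c, 3 neighbours → 0 H
  atom 9: C, bond orders sum to 4 (valence 4) → 0 H
  atom 10: N, bond orders sum to 3 (valence 3) → 0 H
  atom 11: aromatic c, 2 neighbours → 1 H
  atom 12: aromatic c, 3 neighbours → 0 H
  atom 13: N, bond orders sum to 1 (valence 3) → 2 H
Totals → C:9, H:5, N:3, O:1.

C9H5N3O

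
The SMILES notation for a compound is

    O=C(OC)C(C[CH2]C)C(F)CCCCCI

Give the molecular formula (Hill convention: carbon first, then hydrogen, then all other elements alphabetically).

C12H22FIO2

Walk through each heavy atom and fill implicit hydrogens from standard valence (C 4, N 3, O 2, S 2, halogen 1):
  atom 1: O, bond orders sum to 2 (valence 2) → 0 H
  atom 2: C, bond orders sum to 4 (valence 4) → 0 H
  atom 3: O, bond orders sum to 2 (valence 2) → 0 H
  atom 4: C, bond orders sum to 1 (valence 4) → 3 H
  atom 5: C, bond orders sum to 3 (valence 4) → 1 H
  atom 6: C, bond orders sum to 2 (valence 4) → 2 H
  atom 7: C with explicit H count 2
  atom 8: C, bond orders sum to 1 (valence 4) → 3 H
  atom 9: C, bond orders sum to 3 (valence 4) → 1 H
  atom 10: F (halogen, monovalent) → 0 H
  atom 11: C, bond orders sum to 2 (valence 4) → 2 H
  atom 12: C, bond orders sum to 2 (valence 4) → 2 H
  atom 13: C, bond orders sum to 2 (valence 4) → 2 H
  atom 14: C, bond orders sum to 2 (valence 4) → 2 H
  atom 15: C, bond orders sum to 2 (valence 4) → 2 H
  atom 16: I (halogen, monovalent) → 0 H
Totals → C:12, H:22, F:1, I:1, O:2.
In Hill order: C12H22FIO2.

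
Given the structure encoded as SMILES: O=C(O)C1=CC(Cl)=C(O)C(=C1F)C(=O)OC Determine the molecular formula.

C9H6ClFO5

Walk through each heavy atom and fill implicit hydrogens from standard valence (C 4, N 3, O 2, S 2, halogen 1):
  atom 1: O, bond orders sum to 2 (valence 2) → 0 H
  atom 2: C, bond orders sum to 4 (valence 4) → 0 H
  atom 3: O, bond orders sum to 1 (valence 2) → 1 H
  atom 4: C, bond orders sum to 4 (valence 4) → 0 H
  atom 5: C, bond orders sum to 3 (valence 4) → 1 H
  atom 6: C, bond orders sum to 4 (valence 4) → 0 H
  atom 7: Cl (halogen, monovalent) → 0 H
  atom 8: C, bond orders sum to 4 (valence 4) → 0 H
  atom 9: O, bond orders sum to 1 (valence 2) → 1 H
  atom 10: C, bond orders sum to 4 (valence 4) → 0 H
  atom 11: C, bond orders sum to 4 (valence 4) → 0 H
  atom 12: F (halogen, monovalent) → 0 H
  atom 13: C, bond orders sum to 4 (valence 4) → 0 H
  atom 14: O, bond orders sum to 2 (valence 2) → 0 H
  atom 15: O, bond orders sum to 2 (valence 2) → 0 H
  atom 16: C, bond orders sum to 1 (valence 4) → 3 H
Totals → C:9, H:6, Cl:1, F:1, O:5.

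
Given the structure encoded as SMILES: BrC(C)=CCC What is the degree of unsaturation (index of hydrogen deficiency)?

1

Degree of unsaturation = (number of rings) + (number of π bonds).
Ring closures in the SMILES: 0.
π bonds: 1 double bond (each 1 DoU) → 1 DoU from unsaturation.
Total DoU = 0 + 1 = 1.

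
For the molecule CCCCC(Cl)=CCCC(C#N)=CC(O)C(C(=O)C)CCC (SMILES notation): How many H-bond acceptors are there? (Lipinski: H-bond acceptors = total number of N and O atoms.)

N atoms: 1; O atoms: 2.
Lipinski HBA = 1 + 2 = 3.

3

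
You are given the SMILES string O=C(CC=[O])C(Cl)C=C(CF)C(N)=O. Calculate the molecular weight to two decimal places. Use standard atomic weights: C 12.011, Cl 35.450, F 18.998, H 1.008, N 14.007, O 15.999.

221.61 g/mol

First, the molecular formula is C8H9ClFNO3 (counting implicit H from valence).
  C: 8 × 12.011 = 96.088
  Cl: 1 × 35.450 = 35.450
  F: 1 × 18.998 = 18.998
  H: 9 × 1.008 = 9.072
  N: 1 × 14.007 = 14.007
  O: 3 × 15.999 = 47.997
Sum: 8×12.011 + 1×35.450 + 1×18.998 + 9×1.008 + 1×14.007 + 3×15.999 = 221.612 → 221.61 g/mol.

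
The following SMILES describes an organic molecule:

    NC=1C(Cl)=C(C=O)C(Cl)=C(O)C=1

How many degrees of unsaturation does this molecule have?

Degree of unsaturation = (number of rings) + (number of π bonds).
Ring closures in the SMILES: 1.
π bonds: 4 double bonds (each 1 DoU) → 4 DoU from unsaturation.
Total DoU = 1 + 4 = 5.

5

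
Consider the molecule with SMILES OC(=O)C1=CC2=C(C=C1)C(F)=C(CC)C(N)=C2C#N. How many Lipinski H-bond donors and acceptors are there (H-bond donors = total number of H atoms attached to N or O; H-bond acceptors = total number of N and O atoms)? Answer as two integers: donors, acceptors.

Donors: find every N or O and count the H atoms it carries.
  atom 1 (O): bond orders sum to 1 → 1 H
  atom 3 (O): bond orders sum to 2 → 0 H
  atom 16 (N): bond orders sum to 1 → 2 H
  atom 19 (N): bond orders sum to 3 → 0 H
Lipinski HBD = 3.
Acceptors: N atoms = 2, O atoms = 2 → HBA = 4.

3, 4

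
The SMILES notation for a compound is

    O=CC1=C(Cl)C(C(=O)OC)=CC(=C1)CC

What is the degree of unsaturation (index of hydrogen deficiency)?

Molecular formula: C11H11ClO3.
DoU = (2C + 2 + N − H − X) / 2, where X is the halogen count and O/S are ignored.
    = (2·11 + 2 + 0 − 11 − 1) / 2 = 12 / 2 = 6.

6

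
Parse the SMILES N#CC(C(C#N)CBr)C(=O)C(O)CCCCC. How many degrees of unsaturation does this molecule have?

5

Degree of unsaturation = (number of rings) + (number of π bonds).
Ring closures in the SMILES: 0.
π bonds: 1 double bond (each 1 DoU), 2 triple bonds (each 2 DoU) → 5 DoU from unsaturation.
Total DoU = 0 + 5 = 5.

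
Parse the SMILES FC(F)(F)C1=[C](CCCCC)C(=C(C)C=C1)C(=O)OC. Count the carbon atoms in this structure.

Count every carbon token in the SMILES (each C, including those in ring-closure positions and inside branches).
Carbon count: 15.

15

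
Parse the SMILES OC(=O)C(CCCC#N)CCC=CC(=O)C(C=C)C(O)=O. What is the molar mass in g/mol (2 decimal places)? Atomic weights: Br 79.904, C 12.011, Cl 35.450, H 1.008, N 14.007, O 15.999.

First, the molecular formula is C15H19NO5 (counting implicit H from valence).
  C: 15 × 12.011 = 180.165
  H: 19 × 1.008 = 19.152
  N: 1 × 14.007 = 14.007
  O: 5 × 15.999 = 79.995
Sum: 15×12.011 + 19×1.008 + 1×14.007 + 5×15.999 = 293.319 → 293.32 g/mol.

293.32 g/mol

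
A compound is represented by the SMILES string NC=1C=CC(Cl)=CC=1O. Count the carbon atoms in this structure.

6

Count every carbon token in the SMILES (each C, including those in ring-closure positions and inside branches).
Carbon count: 6.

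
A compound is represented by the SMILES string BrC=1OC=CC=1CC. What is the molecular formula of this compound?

C6H7BrO

Walk through each heavy atom and fill implicit hydrogens from standard valence (C 4, N 3, O 2, S 2, halogen 1):
  atom 1: Br (halogen, monovalent) → 0 H
  atom 2: C, bond orders sum to 4 (valence 4) → 0 H
  atom 3: O, bond orders sum to 2 (valence 2) → 0 H
  atom 4: C, bond orders sum to 3 (valence 4) → 1 H
  atom 5: C, bond orders sum to 3 (valence 4) → 1 H
  atom 6: C, bond orders sum to 4 (valence 4) → 0 H
  atom 7: C, bond orders sum to 2 (valence 4) → 2 H
  atom 8: C, bond orders sum to 1 (valence 4) → 3 H
Totals → C:6, H:7, Br:1, O:1.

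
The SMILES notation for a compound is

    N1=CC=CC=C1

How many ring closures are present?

In SMILES, each pair of matching ring-closure digits denotes one ring-closing bond; the number of such bonds equals the number of independent rings.
Ring-closure bonds here: 1.

1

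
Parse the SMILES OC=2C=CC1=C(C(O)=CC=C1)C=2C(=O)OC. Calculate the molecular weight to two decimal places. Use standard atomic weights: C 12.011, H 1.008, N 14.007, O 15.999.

First, the molecular formula is C12H10O4 (counting implicit H from valence).
  C: 12 × 12.011 = 144.132
  H: 10 × 1.008 = 10.080
  O: 4 × 15.999 = 63.996
Sum: 12×12.011 + 10×1.008 + 4×15.999 = 218.208 → 218.21 g/mol.

218.21 g/mol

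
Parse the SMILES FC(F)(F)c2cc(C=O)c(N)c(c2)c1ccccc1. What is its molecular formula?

Walk through each heavy atom and fill implicit hydrogens from standard valence (C 4, N 3, O 2, S 2, halogen 1); for lowercase aromatic atoms, an aromatic c carries 1 H when it has two neighbours and 0 H with three, and aromatic n carries 0 H:
  atom 1: F (halogen, monovalent) → 0 H
  atom 2: C, bond orders sum to 4 (valence 4) → 0 H
  atom 3: F (halogen, monovalent) → 0 H
  atom 4: F (halogen, monovalent) → 0 H
  atom 5: aromatic c, 3 neighbours → 0 H
  atom 6: aromatic c, 2 neighbours → 1 H
  atom 7: aromatic c, 3 neighbours → 0 H
  atom 8: C, bond orders sum to 3 (valence 4) → 1 H
  atom 9: O, bond orders sum to 2 (valence 2) → 0 H
  atom 10: aromatic c, 3 neighbours → 0 H
  atom 11: N, bond orders sum to 1 (valence 3) → 2 H
  atom 12: aromatic c, 3 neighbours → 0 H
  atom 13: aromatic c, 2 neighbours → 1 H
  atom 14: aromatic c, 3 neighbours → 0 H
  atom 15: aromatic c, 2 neighbours → 1 H
  atom 16: aromatic c, 2 neighbours → 1 H
  atom 17: aromatic c, 2 neighbours → 1 H
  atom 18: aromatic c, 2 neighbours → 1 H
  atom 19: aromatic c, 2 neighbours → 1 H
Totals → C:14, H:10, F:3, N:1, O:1.

C14H10F3NO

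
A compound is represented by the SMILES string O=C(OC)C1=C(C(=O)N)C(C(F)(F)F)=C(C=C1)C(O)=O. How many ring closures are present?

1

In SMILES, each pair of matching ring-closure digits denotes one ring-closing bond; the number of such bonds equals the number of independent rings.
Ring-closure bonds here: 1.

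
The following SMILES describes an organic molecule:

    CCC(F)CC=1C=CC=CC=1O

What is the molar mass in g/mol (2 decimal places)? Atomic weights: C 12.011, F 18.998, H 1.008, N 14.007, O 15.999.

First, the molecular formula is C10H13FO (counting implicit H from valence).
  C: 10 × 12.011 = 120.110
  F: 1 × 18.998 = 18.998
  H: 13 × 1.008 = 13.104
  O: 1 × 15.999 = 15.999
Sum: 10×12.011 + 1×18.998 + 13×1.008 + 1×15.999 = 168.211 → 168.21 g/mol.

168.21 g/mol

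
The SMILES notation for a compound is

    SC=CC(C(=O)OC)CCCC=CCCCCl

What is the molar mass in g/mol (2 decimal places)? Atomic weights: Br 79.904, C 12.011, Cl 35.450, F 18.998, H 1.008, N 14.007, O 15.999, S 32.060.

276.82 g/mol

First, the molecular formula is C13H21ClO2S (counting implicit H from valence).
  C: 13 × 12.011 = 156.143
  Cl: 1 × 35.450 = 35.450
  H: 21 × 1.008 = 21.168
  O: 2 × 15.999 = 31.998
  S: 1 × 32.060 = 32.060
Sum: 13×12.011 + 1×35.450 + 21×1.008 + 2×15.999 + 1×32.060 = 276.819 → 276.82 g/mol.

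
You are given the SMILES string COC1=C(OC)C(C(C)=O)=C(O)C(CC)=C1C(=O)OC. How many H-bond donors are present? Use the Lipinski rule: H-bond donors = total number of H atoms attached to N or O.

1

Donors: find every N or O and count the H atoms it carries.
  atom 2 (O): bond orders sum to 2 → 0 H
  atom 5 (O): bond orders sum to 2 → 0 H
  atom 10 (O): bond orders sum to 2 → 0 H
  atom 12 (O): bond orders sum to 1 → 1 H
  atom 18 (O): bond orders sum to 2 → 0 H
  atom 19 (O): bond orders sum to 2 → 0 H
Lipinski HBD = 1.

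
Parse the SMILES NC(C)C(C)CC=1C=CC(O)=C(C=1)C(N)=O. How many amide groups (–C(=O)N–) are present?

The amide motif appears at heavy-atom position 14 in the SMILES.
Other groups present: 1 hydroxyl, 1 primary amine.
Amide count: 1.

1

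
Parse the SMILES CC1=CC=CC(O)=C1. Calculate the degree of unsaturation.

4

Degree of unsaturation = (number of rings) + (number of π bonds).
Ring closures in the SMILES: 1.
π bonds: 3 double bonds (each 1 DoU) → 3 DoU from unsaturation.
Total DoU = 1 + 3 = 4.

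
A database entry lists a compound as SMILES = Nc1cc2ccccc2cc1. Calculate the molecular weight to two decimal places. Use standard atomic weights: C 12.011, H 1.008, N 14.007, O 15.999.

143.19 g/mol

First, the molecular formula is C10H9N (counting implicit H from valence).
  C: 10 × 12.011 = 120.110
  H: 9 × 1.008 = 9.072
  N: 1 × 14.007 = 14.007
Sum: 10×12.011 + 9×1.008 + 1×14.007 = 143.189 → 143.19 g/mol.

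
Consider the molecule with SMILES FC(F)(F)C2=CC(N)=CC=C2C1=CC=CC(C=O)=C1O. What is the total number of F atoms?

3

Scan the SMILES for F atoms (remember two-letter symbols like Cl and Br are single atoms).
Fluorine count: 3.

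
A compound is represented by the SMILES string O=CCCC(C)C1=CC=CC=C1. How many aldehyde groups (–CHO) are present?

1

The aldehyde motif appears at heavy-atom position 2 in the SMILES.
Aldehyde count: 1.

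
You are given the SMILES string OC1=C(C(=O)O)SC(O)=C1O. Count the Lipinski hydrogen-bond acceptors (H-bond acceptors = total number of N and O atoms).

5

N atoms: 0; O atoms: 5.
Lipinski HBA = 0 + 5 = 5.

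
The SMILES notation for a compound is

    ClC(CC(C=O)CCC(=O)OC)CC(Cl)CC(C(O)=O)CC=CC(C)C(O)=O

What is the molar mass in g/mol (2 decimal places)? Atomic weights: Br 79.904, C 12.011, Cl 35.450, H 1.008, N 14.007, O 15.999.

439.33 g/mol

First, the molecular formula is C19H28Cl2O7 (counting implicit H from valence).
  C: 19 × 12.011 = 228.209
  Cl: 2 × 35.450 = 70.900
  H: 28 × 1.008 = 28.224
  O: 7 × 15.999 = 111.993
Sum: 19×12.011 + 2×35.450 + 28×1.008 + 7×15.999 = 439.326 → 439.33 g/mol.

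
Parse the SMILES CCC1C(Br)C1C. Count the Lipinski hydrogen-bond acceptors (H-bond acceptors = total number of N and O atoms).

0

N atoms: 0; O atoms: 0.
Lipinski HBA = 0 + 0 = 0.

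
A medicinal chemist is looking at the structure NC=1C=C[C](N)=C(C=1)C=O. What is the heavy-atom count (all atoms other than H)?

10

Every atom symbol written in the SMILES (organic subset) is one heavy atom; implicit H are not written.
Heavy atoms by element → C:7, N:2, O:1.
Total: 10.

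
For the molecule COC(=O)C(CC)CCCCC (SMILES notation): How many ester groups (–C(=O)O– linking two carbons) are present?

The ester motif appears at heavy-atom position 3 in the SMILES.
Ester count: 1.

1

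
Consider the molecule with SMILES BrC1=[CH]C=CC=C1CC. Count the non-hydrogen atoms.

Every atom symbol written in the SMILES (organic subset) is one heavy atom; implicit H are not written.
Heavy atoms by element → Br:1, C:8.
Total: 9.

9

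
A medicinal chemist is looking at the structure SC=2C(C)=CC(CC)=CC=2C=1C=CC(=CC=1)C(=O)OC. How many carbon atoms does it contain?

17

Count every carbon token in the SMILES (each C, including those in ring-closure positions and inside branches).
Carbon count: 17.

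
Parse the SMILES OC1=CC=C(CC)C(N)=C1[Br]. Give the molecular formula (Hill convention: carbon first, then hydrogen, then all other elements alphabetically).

Walk through each heavy atom and fill implicit hydrogens from standard valence (C 4, N 3, O 2, S 2, halogen 1):
  atom 1: O, bond orders sum to 1 (valence 2) → 1 H
  atom 2: C, bond orders sum to 4 (valence 4) → 0 H
  atom 3: C, bond orders sum to 3 (valence 4) → 1 H
  atom 4: C, bond orders sum to 3 (valence 4) → 1 H
  atom 5: C, bond orders sum to 4 (valence 4) → 0 H
  atom 6: C, bond orders sum to 2 (valence 4) → 2 H
  atom 7: C, bond orders sum to 1 (valence 4) → 3 H
  atom 8: C, bond orders sum to 4 (valence 4) → 0 H
  atom 9: N, bond orders sum to 1 (valence 3) → 2 H
  atom 10: C, bond orders sum to 4 (valence 4) → 0 H
  atom 11: Br with explicit H count 0
Totals → C:8, H:10, Br:1, N:1, O:1.

C8H10BrNO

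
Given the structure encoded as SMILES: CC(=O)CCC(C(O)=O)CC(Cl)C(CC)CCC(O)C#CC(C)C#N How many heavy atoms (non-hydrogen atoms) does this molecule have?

Every atom symbol written in the SMILES (organic subset) is one heavy atom; implicit H are not written.
Heavy atoms by element → C:19, Cl:1, N:1, O:4.
Total: 25.

25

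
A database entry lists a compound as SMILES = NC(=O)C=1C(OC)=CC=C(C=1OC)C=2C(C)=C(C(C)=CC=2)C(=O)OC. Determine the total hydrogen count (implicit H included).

21

Walk through each heavy atom and fill implicit hydrogens from standard valence (C 4, N 3, O 2, S 2, halogen 1):
  atom 1: N, bond orders sum to 1 (valence 3) → 2 H
  atom 2: C, bond orders sum to 4 (valence 4) → 0 H
  atom 3: O, bond orders sum to 2 (valence 2) → 0 H
  atom 4: C, bond orders sum to 4 (valence 4) → 0 H
  atom 5: C, bond orders sum to 4 (valence 4) → 0 H
  atom 6: O, bond orders sum to 2 (valence 2) → 0 H
  atom 7: C, bond orders sum to 1 (valence 4) → 3 H
  atom 8: C, bond orders sum to 3 (valence 4) → 1 H
  atom 9: C, bond orders sum to 3 (valence 4) → 1 H
  atom 10: C, bond orders sum to 4 (valence 4) → 0 H
  atom 11: C, bond orders sum to 4 (valence 4) → 0 H
  atom 12: O, bond orders sum to 2 (valence 2) → 0 H
  atom 13: C, bond orders sum to 1 (valence 4) → 3 H
  atom 14: C, bond orders sum to 4 (valence 4) → 0 H
  atom 15: C, bond orders sum to 4 (valence 4) → 0 H
  atom 16: C, bond orders sum to 1 (valence 4) → 3 H
  atom 17: C, bond orders sum to 4 (valence 4) → 0 H
  atom 18: C, bond orders sum to 4 (valence 4) → 0 H
  atom 19: C, bond orders sum to 1 (valence 4) → 3 H
  atom 20: C, bond orders sum to 3 (valence 4) → 1 H
  atom 21: C, bond orders sum to 3 (valence 4) → 1 H
  atom 22: C, bond orders sum to 4 (valence 4) → 0 H
  atom 23: O, bond orders sum to 2 (valence 2) → 0 H
  atom 24: O, bond orders sum to 2 (valence 2) → 0 H
  atom 25: C, bond orders sum to 1 (valence 4) → 3 H
Total hydrogens: 21.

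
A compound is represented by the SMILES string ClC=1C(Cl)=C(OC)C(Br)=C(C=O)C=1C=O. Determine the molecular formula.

Walk through each heavy atom and fill implicit hydrogens from standard valence (C 4, N 3, O 2, S 2, halogen 1):
  atom 1: Cl (halogen, monovalent) → 0 H
  atom 2: C, bond orders sum to 4 (valence 4) → 0 H
  atom 3: C, bond orders sum to 4 (valence 4) → 0 H
  atom 4: Cl (halogen, monovalent) → 0 H
  atom 5: C, bond orders sum to 4 (valence 4) → 0 H
  atom 6: O, bond orders sum to 2 (valence 2) → 0 H
  atom 7: C, bond orders sum to 1 (valence 4) → 3 H
  atom 8: C, bond orders sum to 4 (valence 4) → 0 H
  atom 9: Br (halogen, monovalent) → 0 H
  atom 10: C, bond orders sum to 4 (valence 4) → 0 H
  atom 11: C, bond orders sum to 3 (valence 4) → 1 H
  atom 12: O, bond orders sum to 2 (valence 2) → 0 H
  atom 13: C, bond orders sum to 4 (valence 4) → 0 H
  atom 14: C, bond orders sum to 3 (valence 4) → 1 H
  atom 15: O, bond orders sum to 2 (valence 2) → 0 H
Totals → C:9, H:5, Br:1, Cl:2, O:3.
In Hill order: C9H5BrCl2O3.

C9H5BrCl2O3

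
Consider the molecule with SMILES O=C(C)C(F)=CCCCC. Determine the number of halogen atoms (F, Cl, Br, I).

Halogen atoms appear at heavy-atom position 5 (1×F).
Other groups present: 1 alkene, 1 ketone.
Halogen count: 1.

1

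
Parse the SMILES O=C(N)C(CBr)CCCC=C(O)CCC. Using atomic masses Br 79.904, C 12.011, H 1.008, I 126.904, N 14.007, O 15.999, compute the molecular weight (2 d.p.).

First, the molecular formula is C11H20BrNO2 (counting implicit H from valence).
  Br: 1 × 79.904 = 79.904
  C: 11 × 12.011 = 132.121
  H: 20 × 1.008 = 20.160
  N: 1 × 14.007 = 14.007
  O: 2 × 15.999 = 31.998
Sum: 1×79.904 + 11×12.011 + 20×1.008 + 1×14.007 + 2×15.999 = 278.190 → 278.19 g/mol.

278.19 g/mol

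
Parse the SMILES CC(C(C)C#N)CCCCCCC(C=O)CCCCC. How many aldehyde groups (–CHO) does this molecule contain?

1

The aldehyde motif appears at heavy-atom position 14 in the SMILES.
Other groups present: 1 nitrile.
Aldehyde count: 1.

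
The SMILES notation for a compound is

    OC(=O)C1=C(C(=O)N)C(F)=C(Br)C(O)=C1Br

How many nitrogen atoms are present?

Scan the SMILES for N atoms (remember two-letter symbols like Cl and Br are single atoms).
Nitrogen count: 1.

1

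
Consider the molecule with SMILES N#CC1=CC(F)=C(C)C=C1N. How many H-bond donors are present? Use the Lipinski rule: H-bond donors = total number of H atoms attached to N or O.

Donors: find every N or O and count the H atoms it carries.
  atom 1 (N): bond orders sum to 3 → 0 H
  atom 11 (N): bond orders sum to 1 → 2 H
Lipinski HBD = 2.

2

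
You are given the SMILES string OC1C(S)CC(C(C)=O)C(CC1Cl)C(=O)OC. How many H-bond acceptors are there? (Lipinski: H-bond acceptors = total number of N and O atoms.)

N atoms: 0; O atoms: 4.
Lipinski HBA = 0 + 4 = 4.

4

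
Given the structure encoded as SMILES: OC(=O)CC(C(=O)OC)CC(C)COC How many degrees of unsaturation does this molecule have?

Molecular formula: C10H18O5.
DoU = (2C + 2 + N − H − X) / 2, where X is the halogen count and O/S are ignored.
    = (2·10 + 2 + 0 − 18 − 0) / 2 = 4 / 2 = 2.

2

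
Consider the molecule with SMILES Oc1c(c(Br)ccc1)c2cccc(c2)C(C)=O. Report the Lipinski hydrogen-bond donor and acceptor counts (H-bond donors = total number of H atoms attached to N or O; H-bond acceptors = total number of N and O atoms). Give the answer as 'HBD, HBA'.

Donors: find every N or O and count the H atoms it carries.
  atom 1 (O): bond orders sum to 1 → 1 H
  atom 17 (O): bond orders sum to 2 → 0 H
Lipinski HBD = 1.
Acceptors: N atoms = 0, O atoms = 2 → HBA = 2.

1, 2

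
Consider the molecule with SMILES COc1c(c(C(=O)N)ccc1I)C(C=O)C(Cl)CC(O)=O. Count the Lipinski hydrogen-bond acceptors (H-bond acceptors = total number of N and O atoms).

6

N atoms: 1; O atoms: 5.
Lipinski HBA = 1 + 5 = 6.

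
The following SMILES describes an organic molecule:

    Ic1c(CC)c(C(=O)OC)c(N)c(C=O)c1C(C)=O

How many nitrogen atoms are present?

Scan the SMILES for N atoms (remember two-letter symbols like Cl and Br are single atoms).
Nitrogen count: 1.

1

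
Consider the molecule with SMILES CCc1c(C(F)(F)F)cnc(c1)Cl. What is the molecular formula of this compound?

C8H7ClF3N

Walk through each heavy atom and fill implicit hydrogens from standard valence (C 4, N 3, O 2, S 2, halogen 1); for lowercase aromatic atoms, an aromatic c carries 1 H when it has two neighbours and 0 H with three, and aromatic n carries 0 H:
  atom 1: C, bond orders sum to 1 (valence 4) → 3 H
  atom 2: C, bond orders sum to 2 (valence 4) → 2 H
  atom 3: aromatic c, 3 neighbours → 0 H
  atom 4: aromatic c, 3 neighbours → 0 H
  atom 5: C, bond orders sum to 4 (valence 4) → 0 H
  atom 6: F (halogen, monovalent) → 0 H
  atom 7: F (halogen, monovalent) → 0 H
  atom 8: F (halogen, monovalent) → 0 H
  atom 9: aromatic c, 2 neighbours → 1 H
  atom 10: aromatic n, 2 neighbours → 0 H
  atom 11: aromatic c, 3 neighbours → 0 H
  atom 12: aromatic c, 2 neighbours → 1 H
  atom 13: Cl (halogen, monovalent) → 0 H
Totals → C:8, H:7, Cl:1, F:3, N:1.
In Hill order: C8H7ClF3N.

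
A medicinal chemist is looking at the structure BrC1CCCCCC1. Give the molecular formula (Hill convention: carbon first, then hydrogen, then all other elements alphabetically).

Walk through each heavy atom and fill implicit hydrogens from standard valence (C 4, N 3, O 2, S 2, halogen 1):
  atom 1: Br (halogen, monovalent) → 0 H
  atom 2: C, bond orders sum to 3 (valence 4) → 1 H
  atom 3: C, bond orders sum to 2 (valence 4) → 2 H
  atom 4: C, bond orders sum to 2 (valence 4) → 2 H
  atom 5: C, bond orders sum to 2 (valence 4) → 2 H
  atom 6: C, bond orders sum to 2 (valence 4) → 2 H
  atom 7: C, bond orders sum to 2 (valence 4) → 2 H
  atom 8: C, bond orders sum to 2 (valence 4) → 2 H
Totals → C:7, H:13, Br:1.

C7H13Br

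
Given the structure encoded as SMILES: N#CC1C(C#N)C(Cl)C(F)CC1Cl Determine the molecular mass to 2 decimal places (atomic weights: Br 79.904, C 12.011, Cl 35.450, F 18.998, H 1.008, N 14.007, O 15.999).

221.06 g/mol

First, the molecular formula is C8H7Cl2FN2 (counting implicit H from valence).
  C: 8 × 12.011 = 96.088
  Cl: 2 × 35.450 = 70.900
  F: 1 × 18.998 = 18.998
  H: 7 × 1.008 = 7.056
  N: 2 × 14.007 = 28.014
Sum: 8×12.011 + 2×35.450 + 1×18.998 + 7×1.008 + 2×14.007 = 221.056 → 221.06 g/mol.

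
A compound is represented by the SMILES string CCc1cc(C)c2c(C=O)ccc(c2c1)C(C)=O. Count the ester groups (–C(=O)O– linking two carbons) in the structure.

0

Scan the SMILES for the ester motif — none present.
Groups that are present: 1 aldehyde, 1 ketone.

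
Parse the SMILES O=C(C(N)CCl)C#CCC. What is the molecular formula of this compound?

Walk through each heavy atom and fill implicit hydrogens from standard valence (C 4, N 3, O 2, S 2, halogen 1):
  atom 1: O, bond orders sum to 2 (valence 2) → 0 H
  atom 2: C, bond orders sum to 4 (valence 4) → 0 H
  atom 3: C, bond orders sum to 3 (valence 4) → 1 H
  atom 4: N, bond orders sum to 1 (valence 3) → 2 H
  atom 5: C, bond orders sum to 2 (valence 4) → 2 H
  atom 6: Cl (halogen, monovalent) → 0 H
  atom 7: C, bond orders sum to 4 (valence 4) → 0 H
  atom 8: C, bond orders sum to 4 (valence 4) → 0 H
  atom 9: C, bond orders sum to 2 (valence 4) → 2 H
  atom 10: C, bond orders sum to 1 (valence 4) → 3 H
Totals → C:7, H:10, Cl:1, N:1, O:1.
In Hill order: C7H10ClNO.

C7H10ClNO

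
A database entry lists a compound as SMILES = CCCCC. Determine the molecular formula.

Walk through each heavy atom and fill implicit hydrogens from standard valence (C 4, N 3, O 2, S 2, halogen 1):
  atom 1: C, bond orders sum to 1 (valence 4) → 3 H
  atom 2: C, bond orders sum to 2 (valence 4) → 2 H
  atom 3: C, bond orders sum to 2 (valence 4) → 2 H
  atom 4: C, bond orders sum to 2 (valence 4) → 2 H
  atom 5: C, bond orders sum to 1 (valence 4) → 3 H
Totals → C:5, H:12.

C5H12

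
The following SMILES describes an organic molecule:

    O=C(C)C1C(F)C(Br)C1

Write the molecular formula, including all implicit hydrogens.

C6H8BrFO

Walk through each heavy atom and fill implicit hydrogens from standard valence (C 4, N 3, O 2, S 2, halogen 1):
  atom 1: O, bond orders sum to 2 (valence 2) → 0 H
  atom 2: C, bond orders sum to 4 (valence 4) → 0 H
  atom 3: C, bond orders sum to 1 (valence 4) → 3 H
  atom 4: C, bond orders sum to 3 (valence 4) → 1 H
  atom 5: C, bond orders sum to 3 (valence 4) → 1 H
  atom 6: F (halogen, monovalent) → 0 H
  atom 7: C, bond orders sum to 3 (valence 4) → 1 H
  atom 8: Br (halogen, monovalent) → 0 H
  atom 9: C, bond orders sum to 2 (valence 4) → 2 H
Totals → C:6, H:8, Br:1, F:1, O:1.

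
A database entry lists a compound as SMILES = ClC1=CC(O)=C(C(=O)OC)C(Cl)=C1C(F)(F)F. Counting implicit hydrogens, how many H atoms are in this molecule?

5

Walk through each heavy atom and fill implicit hydrogens from standard valence (C 4, N 3, O 2, S 2, halogen 1):
  atom 1: Cl (halogen, monovalent) → 0 H
  atom 2: C, bond orders sum to 4 (valence 4) → 0 H
  atom 3: C, bond orders sum to 3 (valence 4) → 1 H
  atom 4: C, bond orders sum to 4 (valence 4) → 0 H
  atom 5: O, bond orders sum to 1 (valence 2) → 1 H
  atom 6: C, bond orders sum to 4 (valence 4) → 0 H
  atom 7: C, bond orders sum to 4 (valence 4) → 0 H
  atom 8: O, bond orders sum to 2 (valence 2) → 0 H
  atom 9: O, bond orders sum to 2 (valence 2) → 0 H
  atom 10: C, bond orders sum to 1 (valence 4) → 3 H
  atom 11: C, bond orders sum to 4 (valence 4) → 0 H
  atom 12: Cl (halogen, monovalent) → 0 H
  atom 13: C, bond orders sum to 4 (valence 4) → 0 H
  atom 14: C, bond orders sum to 4 (valence 4) → 0 H
  atom 15: F (halogen, monovalent) → 0 H
  atom 16: F (halogen, monovalent) → 0 H
  atom 17: F (halogen, monovalent) → 0 H
Total hydrogens: 5.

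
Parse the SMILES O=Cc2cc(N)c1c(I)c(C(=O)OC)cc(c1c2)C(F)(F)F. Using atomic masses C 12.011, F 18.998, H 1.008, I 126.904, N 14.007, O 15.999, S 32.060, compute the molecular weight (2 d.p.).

423.13 g/mol

First, the molecular formula is C14H9F3INO3 (counting implicit H from valence).
  C: 14 × 12.011 = 168.154
  F: 3 × 18.998 = 56.994
  H: 9 × 1.008 = 9.072
  I: 1 × 126.904 = 126.904
  N: 1 × 14.007 = 14.007
  O: 3 × 15.999 = 47.997
Sum: 14×12.011 + 3×18.998 + 9×1.008 + 1×126.904 + 1×14.007 + 3×15.999 = 423.128 → 423.13 g/mol.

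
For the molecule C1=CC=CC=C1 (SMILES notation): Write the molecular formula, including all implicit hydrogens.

Walk through each heavy atom and fill implicit hydrogens from standard valence (C 4, N 3, O 2, S 2, halogen 1):
  atom 1: C, bond orders sum to 3 (valence 4) → 1 H
  atom 2: C, bond orders sum to 3 (valence 4) → 1 H
  atom 3: C, bond orders sum to 3 (valence 4) → 1 H
  atom 4: C, bond orders sum to 3 (valence 4) → 1 H
  atom 5: C, bond orders sum to 3 (valence 4) → 1 H
  atom 6: C, bond orders sum to 3 (valence 4) → 1 H
Totals → C:6, H:6.

C6H6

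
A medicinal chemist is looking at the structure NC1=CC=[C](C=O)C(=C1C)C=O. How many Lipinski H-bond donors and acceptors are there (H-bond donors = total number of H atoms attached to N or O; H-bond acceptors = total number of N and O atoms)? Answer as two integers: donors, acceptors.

Donors: find every N or O and count the H atoms it carries.
  atom 1 (N): bond orders sum to 1 → 2 H
  atom 7 (O): bond orders sum to 2 → 0 H
  atom 12 (O): bond orders sum to 2 → 0 H
Lipinski HBD = 2.
Acceptors: N atoms = 1, O atoms = 2 → HBA = 3.

2, 3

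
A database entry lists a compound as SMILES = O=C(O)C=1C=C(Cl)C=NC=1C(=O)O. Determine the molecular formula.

C7H4ClNO4

Walk through each heavy atom and fill implicit hydrogens from standard valence (C 4, N 3, O 2, S 2, halogen 1):
  atom 1: O, bond orders sum to 2 (valence 2) → 0 H
  atom 2: C, bond orders sum to 4 (valence 4) → 0 H
  atom 3: O, bond orders sum to 1 (valence 2) → 1 H
  atom 4: C, bond orders sum to 4 (valence 4) → 0 H
  atom 5: C, bond orders sum to 3 (valence 4) → 1 H
  atom 6: C, bond orders sum to 4 (valence 4) → 0 H
  atom 7: Cl (halogen, monovalent) → 0 H
  atom 8: C, bond orders sum to 3 (valence 4) → 1 H
  atom 9: N, bond orders sum to 3 (valence 3) → 0 H
  atom 10: C, bond orders sum to 4 (valence 4) → 0 H
  atom 11: C, bond orders sum to 4 (valence 4) → 0 H
  atom 12: O, bond orders sum to 2 (valence 2) → 0 H
  atom 13: O, bond orders sum to 1 (valence 2) → 1 H
Totals → C:7, H:4, Cl:1, N:1, O:4.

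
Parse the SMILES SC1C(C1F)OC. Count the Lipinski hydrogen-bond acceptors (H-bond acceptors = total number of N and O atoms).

1

N atoms: 0; O atoms: 1.
Lipinski HBA = 0 + 1 = 1.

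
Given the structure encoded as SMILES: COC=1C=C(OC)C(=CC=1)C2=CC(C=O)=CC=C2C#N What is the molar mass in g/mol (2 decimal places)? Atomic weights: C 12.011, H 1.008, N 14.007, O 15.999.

First, the molecular formula is C16H13NO3 (counting implicit H from valence).
  C: 16 × 12.011 = 192.176
  H: 13 × 1.008 = 13.104
  N: 1 × 14.007 = 14.007
  O: 3 × 15.999 = 47.997
Sum: 16×12.011 + 13×1.008 + 1×14.007 + 3×15.999 = 267.284 → 267.28 g/mol.

267.28 g/mol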